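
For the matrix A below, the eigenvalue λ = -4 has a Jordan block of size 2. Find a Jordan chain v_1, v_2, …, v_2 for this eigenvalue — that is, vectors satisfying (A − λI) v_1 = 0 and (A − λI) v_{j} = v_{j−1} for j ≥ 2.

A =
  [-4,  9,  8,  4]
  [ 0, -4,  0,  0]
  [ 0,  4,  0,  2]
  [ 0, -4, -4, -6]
A Jordan chain for λ = -4 of length 2:
v_1 = (1, 0, 0, 0)ᵀ
v_2 = (0, 1, -1, 0)ᵀ

Let N = A − (-4)·I. We want v_2 with N^2 v_2 = 0 but N^1 v_2 ≠ 0; then v_{j-1} := N · v_j for j = 2, …, 2.

Pick v_2 = (0, 1, -1, 0)ᵀ.
Then v_1 = N · v_2 = (1, 0, 0, 0)ᵀ.

Sanity check: (A − (-4)·I) v_1 = (0, 0, 0, 0)ᵀ = 0. ✓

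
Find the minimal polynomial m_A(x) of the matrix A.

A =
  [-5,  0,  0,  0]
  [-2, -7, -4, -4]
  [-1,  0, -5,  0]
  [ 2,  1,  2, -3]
x^2 + 10*x + 25

The characteristic polynomial is χ_A(x) = (x + 5)^4, so the eigenvalues are known. The minimal polynomial is
  m_A(x) = Π_λ (x − λ)^{k_λ}
where k_λ is the size of the *largest* Jordan block for λ (equivalently, the smallest k with (A − λI)^k v = 0 for every generalised eigenvector v of λ).

  λ = -5: largest Jordan block has size 2, contributing (x + 5)^2

So m_A(x) = (x + 5)^2 = x^2 + 10*x + 25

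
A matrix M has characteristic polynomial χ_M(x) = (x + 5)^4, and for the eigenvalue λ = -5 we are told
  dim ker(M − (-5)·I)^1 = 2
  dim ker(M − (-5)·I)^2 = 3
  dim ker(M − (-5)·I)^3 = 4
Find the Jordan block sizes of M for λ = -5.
Block sizes for λ = -5: [3, 1]

From the dimensions of kernels of powers, the number of Jordan blocks of size at least j is d_j − d_{j−1} where d_j = dim ker(N^j) (with d_0 = 0). Computing the differences gives [2, 1, 1].
The number of blocks of size exactly k is (#blocks of size ≥ k) − (#blocks of size ≥ k + 1), so the partition is: 1 block(s) of size 1, 1 block(s) of size 3.
In nonincreasing order the block sizes are [3, 1].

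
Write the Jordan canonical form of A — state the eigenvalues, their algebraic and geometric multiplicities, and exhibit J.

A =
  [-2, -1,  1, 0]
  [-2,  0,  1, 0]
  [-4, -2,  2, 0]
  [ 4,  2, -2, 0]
J_3(0) ⊕ J_1(0)

The characteristic polynomial is
  det(x·I − A) = x^4

Eigenvalues and multiplicities (the geometric multiplicity of λ is n − rank(A − λI), which equals the number of Jordan blocks for λ):
  λ = 0: algebraic multiplicity = 4, geometric multiplicity = 2

Determining the block sizes for each eigenvalue:
  λ = 0: with am = 4 and gm = 2, the partition is not yet determined (e.g. several partitions of 4 into 2 parts exist). Let N = A − (0)·I. Computing rank(N^1) = 2, rank(N^2) = 1, rank(N^3) = 0; the number of blocks of size ≥ j is rank(N^{j−1}) − rank(N^j), giving [2, 1, 1]. So we have 1 block(s) of size 3, 1 block(s) of size 1 → block sizes [3, 1]

Assembling the blocks gives a Jordan form
J =
  [0, 1, 0, 0]
  [0, 0, 1, 0]
  [0, 0, 0, 0]
  [0, 0, 0, 0]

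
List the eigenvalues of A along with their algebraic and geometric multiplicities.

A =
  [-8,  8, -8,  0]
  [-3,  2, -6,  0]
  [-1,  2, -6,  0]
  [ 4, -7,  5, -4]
λ = -4: alg = 4, geom = 2

Step 1 — factor the characteristic polynomial to read off the algebraic multiplicities:
  χ_A(x) = (x + 4)^4

Step 2 — compute geometric multiplicities via the rank-nullity identity g(λ) = n − rank(A − λI):
  rank(A − (-4)·I) = 2, so dim ker(A − (-4)·I) = n − 2 = 2

Summary:
  λ = -4: algebraic multiplicity = 4, geometric multiplicity = 2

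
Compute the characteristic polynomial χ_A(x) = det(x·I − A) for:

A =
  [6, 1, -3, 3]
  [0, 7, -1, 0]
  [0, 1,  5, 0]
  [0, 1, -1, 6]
x^4 - 24*x^3 + 216*x^2 - 864*x + 1296

Expanding det(x·I − A) (e.g. by cofactor expansion or by noting that A is similar to its Jordan form J, which has the same characteristic polynomial as A) gives
  χ_A(x) = x^4 - 24*x^3 + 216*x^2 - 864*x + 1296
which factors as (x - 6)^4. The eigenvalues (with algebraic multiplicities) are λ = 6 with multiplicity 4.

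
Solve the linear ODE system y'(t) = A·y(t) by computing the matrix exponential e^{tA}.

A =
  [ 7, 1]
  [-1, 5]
e^{tA} =
  [t*exp(6*t) + exp(6*t), t*exp(6*t)]
  [-t*exp(6*t), -t*exp(6*t) + exp(6*t)]

Strategy: write A = P · J · P⁻¹ where J is a Jordan canonical form, so e^{tA} = P · e^{tJ} · P⁻¹, and e^{tJ} can be computed block-by-block.

A has Jordan form
J =
  [6, 1]
  [0, 6]
(up to reordering of blocks).

Per-block formulas:
  For a 2×2 Jordan block J_2(6): exp(t · J_2(6)) = e^(6t)·(I + t·N), where N is the 2×2 nilpotent shift.

After assembling e^{tJ} and conjugating by P, we get:

e^{tA} =
  [t*exp(6*t) + exp(6*t), t*exp(6*t)]
  [-t*exp(6*t), -t*exp(6*t) + exp(6*t)]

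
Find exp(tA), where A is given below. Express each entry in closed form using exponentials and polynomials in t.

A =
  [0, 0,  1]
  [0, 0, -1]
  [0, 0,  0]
e^{tA} =
  [1, 0, t]
  [0, 1, -t]
  [0, 0, 1]

Strategy: write A = P · J · P⁻¹ where J is a Jordan canonical form, so e^{tA} = P · e^{tJ} · P⁻¹, and e^{tJ} can be computed block-by-block.

A has Jordan form
J =
  [0, 1, 0]
  [0, 0, 0]
  [0, 0, 0]
(up to reordering of blocks).

Per-block formulas:
  For a 1×1 block at λ = 0: exp(t · [0]) = [e^(0t)].
  For a 2×2 Jordan block J_2(0): exp(t · J_2(0)) = e^(0t)·(I + t·N), where N is the 2×2 nilpotent shift.

After assembling e^{tJ} and conjugating by P, we get:

e^{tA} =
  [1, 0, t]
  [0, 1, -t]
  [0, 0, 1]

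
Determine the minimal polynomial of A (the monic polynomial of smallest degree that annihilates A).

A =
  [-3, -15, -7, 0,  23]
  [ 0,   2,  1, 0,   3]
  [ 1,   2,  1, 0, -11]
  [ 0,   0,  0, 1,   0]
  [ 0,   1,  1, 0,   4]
x^3 - 3*x^2 + 3*x - 1

The characteristic polynomial is χ_A(x) = (x - 1)^5, so the eigenvalues are known. The minimal polynomial is
  m_A(x) = Π_λ (x − λ)^{k_λ}
where k_λ is the size of the *largest* Jordan block for λ (equivalently, the smallest k with (A − λI)^k v = 0 for every generalised eigenvector v of λ).

  λ = 1: largest Jordan block has size 3, contributing (x − 1)^3

So m_A(x) = (x - 1)^3 = x^3 - 3*x^2 + 3*x - 1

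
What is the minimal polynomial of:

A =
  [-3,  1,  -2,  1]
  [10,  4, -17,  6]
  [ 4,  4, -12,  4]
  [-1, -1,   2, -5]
x^3 + 12*x^2 + 48*x + 64

The characteristic polynomial is χ_A(x) = (x + 4)^4, so the eigenvalues are known. The minimal polynomial is
  m_A(x) = Π_λ (x − λ)^{k_λ}
where k_λ is the size of the *largest* Jordan block for λ (equivalently, the smallest k with (A − λI)^k v = 0 for every generalised eigenvector v of λ).

  λ = -4: largest Jordan block has size 3, contributing (x + 4)^3

So m_A(x) = (x + 4)^3 = x^3 + 12*x^2 + 48*x + 64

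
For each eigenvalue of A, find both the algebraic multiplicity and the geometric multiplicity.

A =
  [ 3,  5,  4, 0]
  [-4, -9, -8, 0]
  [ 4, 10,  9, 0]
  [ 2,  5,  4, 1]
λ = 1: alg = 4, geom = 3

Step 1 — factor the characteristic polynomial to read off the algebraic multiplicities:
  χ_A(x) = (x - 1)^4

Step 2 — compute geometric multiplicities via the rank-nullity identity g(λ) = n − rank(A − λI):
  rank(A − (1)·I) = 1, so dim ker(A − (1)·I) = n − 1 = 3

Summary:
  λ = 1: algebraic multiplicity = 4, geometric multiplicity = 3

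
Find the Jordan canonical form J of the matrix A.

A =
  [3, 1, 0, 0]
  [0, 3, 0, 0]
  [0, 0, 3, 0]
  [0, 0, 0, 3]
J_2(3) ⊕ J_1(3) ⊕ J_1(3)

The characteristic polynomial is
  det(x·I − A) = x^4 - 12*x^3 + 54*x^2 - 108*x + 81 = (x - 3)^4

Eigenvalues and multiplicities (the geometric multiplicity of λ is n − rank(A − λI), which equals the number of Jordan blocks for λ):
  λ = 3: algebraic multiplicity = 4, geometric multiplicity = 3

Determining the block sizes for each eigenvalue:
  λ = 3: 3 blocks summing to 4 forces exactly one block of size 2 and the rest size 1 → block sizes [2, 1, 1]

Assembling the blocks gives a Jordan form
J =
  [3, 1, 0, 0]
  [0, 3, 0, 0]
  [0, 0, 3, 0]
  [0, 0, 0, 3]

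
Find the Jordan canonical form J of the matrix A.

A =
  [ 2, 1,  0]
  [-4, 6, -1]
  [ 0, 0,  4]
J_3(4)

The characteristic polynomial is
  det(x·I − A) = x^3 - 12*x^2 + 48*x - 64 = (x - 4)^3

Eigenvalues and multiplicities (the geometric multiplicity of λ is n − rank(A − λI), which equals the number of Jordan blocks for λ):
  λ = 4: algebraic multiplicity = 3, geometric multiplicity = 1

Determining the block sizes for each eigenvalue:
  λ = 4: one block (gm = 1), so the single block has size am = 3 → block sizes [3]

Assembling the blocks gives a Jordan form
J =
  [4, 1, 0]
  [0, 4, 1]
  [0, 0, 4]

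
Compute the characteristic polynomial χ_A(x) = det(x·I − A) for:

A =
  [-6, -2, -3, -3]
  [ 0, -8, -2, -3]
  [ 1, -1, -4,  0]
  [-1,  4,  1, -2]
x^4 + 20*x^3 + 150*x^2 + 500*x + 625

Expanding det(x·I − A) (e.g. by cofactor expansion or by noting that A is similar to its Jordan form J, which has the same characteristic polynomial as A) gives
  χ_A(x) = x^4 + 20*x^3 + 150*x^2 + 500*x + 625
which factors as (x + 5)^4. The eigenvalues (with algebraic multiplicities) are λ = -5 with multiplicity 4.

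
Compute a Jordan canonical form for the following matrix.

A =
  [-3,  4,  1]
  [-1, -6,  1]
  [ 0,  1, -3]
J_3(-4)

The characteristic polynomial is
  det(x·I − A) = x^3 + 12*x^2 + 48*x + 64 = (x + 4)^3

Eigenvalues and multiplicities (the geometric multiplicity of λ is n − rank(A − λI), which equals the number of Jordan blocks for λ):
  λ = -4: algebraic multiplicity = 3, geometric multiplicity = 1

Determining the block sizes for each eigenvalue:
  λ = -4: one block (gm = 1), so the single block has size am = 3 → block sizes [3]

Assembling the blocks gives a Jordan form
J =
  [-4,  1,  0]
  [ 0, -4,  1]
  [ 0,  0, -4]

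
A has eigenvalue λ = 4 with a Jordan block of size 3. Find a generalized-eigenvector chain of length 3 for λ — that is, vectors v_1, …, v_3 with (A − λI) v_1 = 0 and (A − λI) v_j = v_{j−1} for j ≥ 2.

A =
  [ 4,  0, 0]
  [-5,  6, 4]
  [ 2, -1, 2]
A Jordan chain for λ = 4 of length 3:
v_1 = (0, -2, 1)ᵀ
v_2 = (0, -5, 2)ᵀ
v_3 = (1, 0, 0)ᵀ

Let N = A − (4)·I. We want v_3 with N^3 v_3 = 0 but N^2 v_3 ≠ 0; then v_{j-1} := N · v_j for j = 3, …, 2.

Pick v_3 = (1, 0, 0)ᵀ.
Then v_2 = N · v_3 = (0, -5, 2)ᵀ.
Then v_1 = N · v_2 = (0, -2, 1)ᵀ.

Sanity check: (A − (4)·I) v_1 = (0, 0, 0)ᵀ = 0. ✓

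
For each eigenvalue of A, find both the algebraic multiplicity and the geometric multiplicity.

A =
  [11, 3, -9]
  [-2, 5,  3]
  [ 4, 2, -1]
λ = 5: alg = 3, geom = 1

Step 1 — factor the characteristic polynomial to read off the algebraic multiplicities:
  χ_A(x) = (x - 5)^3

Step 2 — compute geometric multiplicities via the rank-nullity identity g(λ) = n − rank(A − λI):
  rank(A − (5)·I) = 2, so dim ker(A − (5)·I) = n − 2 = 1

Summary:
  λ = 5: algebraic multiplicity = 3, geometric multiplicity = 1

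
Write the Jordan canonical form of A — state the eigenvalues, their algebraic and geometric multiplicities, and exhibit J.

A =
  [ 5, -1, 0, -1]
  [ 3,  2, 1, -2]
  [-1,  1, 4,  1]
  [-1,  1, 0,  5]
J_3(4) ⊕ J_1(4)

The characteristic polynomial is
  det(x·I − A) = x^4 - 16*x^3 + 96*x^2 - 256*x + 256 = (x - 4)^4

Eigenvalues and multiplicities (the geometric multiplicity of λ is n − rank(A − λI), which equals the number of Jordan blocks for λ):
  λ = 4: algebraic multiplicity = 4, geometric multiplicity = 2

Determining the block sizes for each eigenvalue:
  λ = 4: with am = 4 and gm = 2, the partition is not yet determined (e.g. several partitions of 4 into 2 parts exist). Let N = A − (4)·I. Computing rank(N^1) = 2, rank(N^2) = 1, rank(N^3) = 0; the number of blocks of size ≥ j is rank(N^{j−1}) − rank(N^j), giving [2, 1, 1]. So we have 1 block(s) of size 3, 1 block(s) of size 1 → block sizes [3, 1]

Assembling the blocks gives a Jordan form
J =
  [4, 1, 0, 0]
  [0, 4, 1, 0]
  [0, 0, 4, 0]
  [0, 0, 0, 4]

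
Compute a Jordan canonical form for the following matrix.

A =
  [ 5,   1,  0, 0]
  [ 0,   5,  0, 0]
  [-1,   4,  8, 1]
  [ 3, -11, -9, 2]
J_2(5) ⊕ J_2(5)

The characteristic polynomial is
  det(x·I − A) = x^4 - 20*x^3 + 150*x^2 - 500*x + 625 = (x - 5)^4

Eigenvalues and multiplicities (the geometric multiplicity of λ is n − rank(A − λI), which equals the number of Jordan blocks for λ):
  λ = 5: algebraic multiplicity = 4, geometric multiplicity = 2

Determining the block sizes for each eigenvalue:
  λ = 5: with am = 4 and gm = 2, the partition is not yet determined (e.g. several partitions of 4 into 2 parts exist). Let N = A − (5)·I. Computing rank(N^1) = 2, rank(N^2) = 0; the number of blocks of size ≥ j is rank(N^{j−1}) − rank(N^j), giving [2, 2]. So we have 2 block(s) of size 2 → block sizes [2, 2]

Assembling the blocks gives a Jordan form
J =
  [5, 1, 0, 0]
  [0, 5, 0, 0]
  [0, 0, 5, 1]
  [0, 0, 0, 5]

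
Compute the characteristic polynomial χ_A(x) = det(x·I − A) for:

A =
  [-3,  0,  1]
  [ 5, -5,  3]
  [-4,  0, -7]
x^3 + 15*x^2 + 75*x + 125

Expanding det(x·I − A) (e.g. by cofactor expansion or by noting that A is similar to its Jordan form J, which has the same characteristic polynomial as A) gives
  χ_A(x) = x^3 + 15*x^2 + 75*x + 125
which factors as (x + 5)^3. The eigenvalues (with algebraic multiplicities) are λ = -5 with multiplicity 3.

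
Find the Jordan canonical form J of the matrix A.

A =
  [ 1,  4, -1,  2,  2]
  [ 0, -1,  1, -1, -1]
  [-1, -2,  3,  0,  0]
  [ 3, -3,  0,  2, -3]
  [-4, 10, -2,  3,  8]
J_2(2) ⊕ J_2(2) ⊕ J_1(5)

The characteristic polynomial is
  det(x·I − A) = x^5 - 13*x^4 + 64*x^3 - 152*x^2 + 176*x - 80 = (x - 5)*(x - 2)^4

Eigenvalues and multiplicities (the geometric multiplicity of λ is n − rank(A − λI), which equals the number of Jordan blocks for λ):
  λ = 2: algebraic multiplicity = 4, geometric multiplicity = 2
  λ = 5: algebraic multiplicity = 1, geometric multiplicity = 1

Determining the block sizes for each eigenvalue:
  λ = 2: with am = 4 and gm = 2, the partition is not yet determined (e.g. several partitions of 4 into 2 parts exist). Let N = A − (2)·I. Computing rank(N^1) = 3, rank(N^2) = 1; the number of blocks of size ≥ j is rank(N^{j−1}) − rank(N^j), giving [2, 2]. So we have 2 block(s) of size 2 → block sizes [2, 2]
  λ = 5: one block (gm = 1), so the single block has size am = 1 → block sizes [1]

Assembling the blocks gives a Jordan form
J =
  [2, 1, 0, 0, 0]
  [0, 2, 0, 0, 0]
  [0, 0, 2, 1, 0]
  [0, 0, 0, 2, 0]
  [0, 0, 0, 0, 5]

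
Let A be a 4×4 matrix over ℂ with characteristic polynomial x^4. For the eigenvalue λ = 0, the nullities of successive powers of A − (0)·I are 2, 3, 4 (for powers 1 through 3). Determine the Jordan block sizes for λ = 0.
Block sizes for λ = 0: [3, 1]

From the dimensions of kernels of powers, the number of Jordan blocks of size at least j is d_j − d_{j−1} where d_j = dim ker(N^j) (with d_0 = 0). Computing the differences gives [2, 1, 1].
The number of blocks of size exactly k is (#blocks of size ≥ k) − (#blocks of size ≥ k + 1), so the partition is: 1 block(s) of size 1, 1 block(s) of size 3.
In nonincreasing order the block sizes are [3, 1].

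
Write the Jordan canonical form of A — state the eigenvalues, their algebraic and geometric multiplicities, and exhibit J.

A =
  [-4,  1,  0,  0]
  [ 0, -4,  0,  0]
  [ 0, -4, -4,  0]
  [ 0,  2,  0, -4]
J_2(-4) ⊕ J_1(-4) ⊕ J_1(-4)

The characteristic polynomial is
  det(x·I − A) = x^4 + 16*x^3 + 96*x^2 + 256*x + 256 = (x + 4)^4

Eigenvalues and multiplicities (the geometric multiplicity of λ is n − rank(A − λI), which equals the number of Jordan blocks for λ):
  λ = -4: algebraic multiplicity = 4, geometric multiplicity = 3

Determining the block sizes for each eigenvalue:
  λ = -4: 3 blocks summing to 4 forces exactly one block of size 2 and the rest size 1 → block sizes [2, 1, 1]

Assembling the blocks gives a Jordan form
J =
  [-4,  1,  0,  0]
  [ 0, -4,  0,  0]
  [ 0,  0, -4,  0]
  [ 0,  0,  0, -4]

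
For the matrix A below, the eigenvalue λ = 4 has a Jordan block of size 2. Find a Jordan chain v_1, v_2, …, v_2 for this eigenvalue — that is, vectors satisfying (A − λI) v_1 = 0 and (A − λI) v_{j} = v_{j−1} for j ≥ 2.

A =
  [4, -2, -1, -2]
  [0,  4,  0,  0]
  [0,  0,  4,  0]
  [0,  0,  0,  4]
A Jordan chain for λ = 4 of length 2:
v_1 = (-2, 0, 0, 0)ᵀ
v_2 = (0, 1, 0, 0)ᵀ

Let N = A − (4)·I. We want v_2 with N^2 v_2 = 0 but N^1 v_2 ≠ 0; then v_{j-1} := N · v_j for j = 2, …, 2.

Pick v_2 = (0, 1, 0, 0)ᵀ.
Then v_1 = N · v_2 = (-2, 0, 0, 0)ᵀ.

Sanity check: (A − (4)·I) v_1 = (0, 0, 0, 0)ᵀ = 0. ✓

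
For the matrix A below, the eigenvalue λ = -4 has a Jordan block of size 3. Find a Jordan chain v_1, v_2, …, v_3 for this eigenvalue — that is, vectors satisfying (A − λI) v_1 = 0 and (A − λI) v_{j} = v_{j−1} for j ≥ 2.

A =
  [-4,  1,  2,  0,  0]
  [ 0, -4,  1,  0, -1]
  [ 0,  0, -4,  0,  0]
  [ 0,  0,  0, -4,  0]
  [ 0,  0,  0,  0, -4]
A Jordan chain for λ = -4 of length 3:
v_1 = (1, 0, 0, 0, 0)ᵀ
v_2 = (2, 1, 0, 0, 0)ᵀ
v_3 = (0, 0, 1, 0, 0)ᵀ

Let N = A − (-4)·I. We want v_3 with N^3 v_3 = 0 but N^2 v_3 ≠ 0; then v_{j-1} := N · v_j for j = 3, …, 2.

Pick v_3 = (0, 0, 1, 0, 0)ᵀ.
Then v_2 = N · v_3 = (2, 1, 0, 0, 0)ᵀ.
Then v_1 = N · v_2 = (1, 0, 0, 0, 0)ᵀ.

Sanity check: (A − (-4)·I) v_1 = (0, 0, 0, 0, 0)ᵀ = 0. ✓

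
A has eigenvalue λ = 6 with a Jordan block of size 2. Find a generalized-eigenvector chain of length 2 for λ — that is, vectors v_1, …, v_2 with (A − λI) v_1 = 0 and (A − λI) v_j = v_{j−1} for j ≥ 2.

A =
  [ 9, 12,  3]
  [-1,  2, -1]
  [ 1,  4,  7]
A Jordan chain for λ = 6 of length 2:
v_1 = (3, -1, 1)ᵀ
v_2 = (1, 0, 0)ᵀ

Let N = A − (6)·I. We want v_2 with N^2 v_2 = 0 but N^1 v_2 ≠ 0; then v_{j-1} := N · v_j for j = 2, …, 2.

Pick v_2 = (1, 0, 0)ᵀ.
Then v_1 = N · v_2 = (3, -1, 1)ᵀ.

Sanity check: (A − (6)·I) v_1 = (0, 0, 0)ᵀ = 0. ✓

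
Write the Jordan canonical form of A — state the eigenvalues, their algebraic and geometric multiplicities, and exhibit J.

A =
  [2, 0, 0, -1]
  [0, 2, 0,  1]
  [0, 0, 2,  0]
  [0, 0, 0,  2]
J_2(2) ⊕ J_1(2) ⊕ J_1(2)

The characteristic polynomial is
  det(x·I − A) = x^4 - 8*x^3 + 24*x^2 - 32*x + 16 = (x - 2)^4

Eigenvalues and multiplicities (the geometric multiplicity of λ is n − rank(A − λI), which equals the number of Jordan blocks for λ):
  λ = 2: algebraic multiplicity = 4, geometric multiplicity = 3

Determining the block sizes for each eigenvalue:
  λ = 2: 3 blocks summing to 4 forces exactly one block of size 2 and the rest size 1 → block sizes [2, 1, 1]

Assembling the blocks gives a Jordan form
J =
  [2, 1, 0, 0]
  [0, 2, 0, 0]
  [0, 0, 2, 0]
  [0, 0, 0, 2]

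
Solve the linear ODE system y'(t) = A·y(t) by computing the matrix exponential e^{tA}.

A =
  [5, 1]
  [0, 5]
e^{tA} =
  [exp(5*t), t*exp(5*t)]
  [0, exp(5*t)]

Strategy: write A = P · J · P⁻¹ where J is a Jordan canonical form, so e^{tA} = P · e^{tJ} · P⁻¹, and e^{tJ} can be computed block-by-block.

A has Jordan form
J =
  [5, 1]
  [0, 5]
(up to reordering of blocks).

Per-block formulas:
  For a 2×2 Jordan block J_2(5): exp(t · J_2(5)) = e^(5t)·(I + t·N), where N is the 2×2 nilpotent shift.

After assembling e^{tJ} and conjugating by P, we get:

e^{tA} =
  [exp(5*t), t*exp(5*t)]
  [0, exp(5*t)]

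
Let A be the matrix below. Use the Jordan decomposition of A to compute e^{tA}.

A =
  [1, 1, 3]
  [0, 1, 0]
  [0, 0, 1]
e^{tA} =
  [exp(t), t*exp(t), 3*t*exp(t)]
  [0, exp(t), 0]
  [0, 0, exp(t)]

Strategy: write A = P · J · P⁻¹ where J is a Jordan canonical form, so e^{tA} = P · e^{tJ} · P⁻¹, and e^{tJ} can be computed block-by-block.

A has Jordan form
J =
  [1, 1, 0]
  [0, 1, 0]
  [0, 0, 1]
(up to reordering of blocks).

Per-block formulas:
  For a 2×2 Jordan block J_2(1): exp(t · J_2(1)) = e^(1t)·(I + t·N), where N is the 2×2 nilpotent shift.
  For a 1×1 block at λ = 1: exp(t · [1]) = [e^(1t)].

After assembling e^{tJ} and conjugating by P, we get:

e^{tA} =
  [exp(t), t*exp(t), 3*t*exp(t)]
  [0, exp(t), 0]
  [0, 0, exp(t)]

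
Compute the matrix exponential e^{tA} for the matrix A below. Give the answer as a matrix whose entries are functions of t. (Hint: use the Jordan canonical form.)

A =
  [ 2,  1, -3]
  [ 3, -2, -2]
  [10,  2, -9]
e^{tA} =
  [-t^2*exp(-3*t) + 5*t*exp(-3*t) + exp(-3*t), t*exp(-3*t), t^2*exp(-3*t)/2 - 3*t*exp(-3*t)]
  [-t^2*exp(-3*t) + 3*t*exp(-3*t), t*exp(-3*t) + exp(-3*t), t^2*exp(-3*t)/2 - 2*t*exp(-3*t)]
  [-2*t^2*exp(-3*t) + 10*t*exp(-3*t), 2*t*exp(-3*t), t^2*exp(-3*t) - 6*t*exp(-3*t) + exp(-3*t)]

Strategy: write A = P · J · P⁻¹ where J is a Jordan canonical form, so e^{tA} = P · e^{tJ} · P⁻¹, and e^{tJ} can be computed block-by-block.

A has Jordan form
J =
  [-3,  1,  0]
  [ 0, -3,  1]
  [ 0,  0, -3]
(up to reordering of blocks).

Per-block formulas:
  For a 3×3 Jordan block J_3(-3): exp(t · J_3(-3)) = e^(-3t)·(I + t·N + (t^2/2)·N^2), where N is the 3×3 nilpotent shift.

After assembling e^{tJ} and conjugating by P, we get:

e^{tA} =
  [-t^2*exp(-3*t) + 5*t*exp(-3*t) + exp(-3*t), t*exp(-3*t), t^2*exp(-3*t)/2 - 3*t*exp(-3*t)]
  [-t^2*exp(-3*t) + 3*t*exp(-3*t), t*exp(-3*t) + exp(-3*t), t^2*exp(-3*t)/2 - 2*t*exp(-3*t)]
  [-2*t^2*exp(-3*t) + 10*t*exp(-3*t), 2*t*exp(-3*t), t^2*exp(-3*t) - 6*t*exp(-3*t) + exp(-3*t)]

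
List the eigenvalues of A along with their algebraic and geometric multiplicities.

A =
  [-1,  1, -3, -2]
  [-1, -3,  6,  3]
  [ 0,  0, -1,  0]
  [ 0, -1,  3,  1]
λ = -1: alg = 4, geom = 2

Step 1 — factor the characteristic polynomial to read off the algebraic multiplicities:
  χ_A(x) = (x + 1)^4

Step 2 — compute geometric multiplicities via the rank-nullity identity g(λ) = n − rank(A − λI):
  rank(A − (-1)·I) = 2, so dim ker(A − (-1)·I) = n − 2 = 2

Summary:
  λ = -1: algebraic multiplicity = 4, geometric multiplicity = 2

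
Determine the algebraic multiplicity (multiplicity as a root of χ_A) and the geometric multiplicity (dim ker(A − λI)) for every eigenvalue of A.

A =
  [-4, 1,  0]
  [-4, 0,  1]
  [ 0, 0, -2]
λ = -2: alg = 3, geom = 1

Step 1 — factor the characteristic polynomial to read off the algebraic multiplicities:
  χ_A(x) = (x + 2)^3

Step 2 — compute geometric multiplicities via the rank-nullity identity g(λ) = n − rank(A − λI):
  rank(A − (-2)·I) = 2, so dim ker(A − (-2)·I) = n − 2 = 1

Summary:
  λ = -2: algebraic multiplicity = 3, geometric multiplicity = 1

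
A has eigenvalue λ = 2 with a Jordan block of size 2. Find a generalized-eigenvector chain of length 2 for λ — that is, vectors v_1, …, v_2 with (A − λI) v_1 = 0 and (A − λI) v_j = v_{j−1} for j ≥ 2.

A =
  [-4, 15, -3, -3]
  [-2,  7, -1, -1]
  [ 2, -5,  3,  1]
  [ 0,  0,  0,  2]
A Jordan chain for λ = 2 of length 2:
v_1 = (-6, -2, 2, 0)ᵀ
v_2 = (1, 0, 0, 0)ᵀ

Let N = A − (2)·I. We want v_2 with N^2 v_2 = 0 but N^1 v_2 ≠ 0; then v_{j-1} := N · v_j for j = 2, …, 2.

Pick v_2 = (1, 0, 0, 0)ᵀ.
Then v_1 = N · v_2 = (-6, -2, 2, 0)ᵀ.

Sanity check: (A − (2)·I) v_1 = (0, 0, 0, 0)ᵀ = 0. ✓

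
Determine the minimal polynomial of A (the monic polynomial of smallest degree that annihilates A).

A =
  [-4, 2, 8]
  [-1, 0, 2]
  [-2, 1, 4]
x^3

The characteristic polynomial is χ_A(x) = x^3, so the eigenvalues are known. The minimal polynomial is
  m_A(x) = Π_λ (x − λ)^{k_λ}
where k_λ is the size of the *largest* Jordan block for λ (equivalently, the smallest k with (A − λI)^k v = 0 for every generalised eigenvector v of λ).

  λ = 0: largest Jordan block has size 3, contributing (x − 0)^3

So m_A(x) = x^3 = x^3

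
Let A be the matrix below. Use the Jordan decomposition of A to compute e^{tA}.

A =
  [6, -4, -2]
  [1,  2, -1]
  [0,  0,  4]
e^{tA} =
  [2*t*exp(4*t) + exp(4*t), -4*t*exp(4*t), -2*t*exp(4*t)]
  [t*exp(4*t), -2*t*exp(4*t) + exp(4*t), -t*exp(4*t)]
  [0, 0, exp(4*t)]

Strategy: write A = P · J · P⁻¹ where J is a Jordan canonical form, so e^{tA} = P · e^{tJ} · P⁻¹, and e^{tJ} can be computed block-by-block.

A has Jordan form
J =
  [4, 1, 0]
  [0, 4, 0]
  [0, 0, 4]
(up to reordering of blocks).

Per-block formulas:
  For a 2×2 Jordan block J_2(4): exp(t · J_2(4)) = e^(4t)·(I + t·N), where N is the 2×2 nilpotent shift.
  For a 1×1 block at λ = 4: exp(t · [4]) = [e^(4t)].

After assembling e^{tJ} and conjugating by P, we get:

e^{tA} =
  [2*t*exp(4*t) + exp(4*t), -4*t*exp(4*t), -2*t*exp(4*t)]
  [t*exp(4*t), -2*t*exp(4*t) + exp(4*t), -t*exp(4*t)]
  [0, 0, exp(4*t)]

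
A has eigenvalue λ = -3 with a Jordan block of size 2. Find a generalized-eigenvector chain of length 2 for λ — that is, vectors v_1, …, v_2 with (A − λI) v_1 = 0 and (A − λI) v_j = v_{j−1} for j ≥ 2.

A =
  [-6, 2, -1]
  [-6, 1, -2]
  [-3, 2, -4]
A Jordan chain for λ = -3 of length 2:
v_1 = (-3, -6, -3)ᵀ
v_2 = (1, 0, 0)ᵀ

Let N = A − (-3)·I. We want v_2 with N^2 v_2 = 0 but N^1 v_2 ≠ 0; then v_{j-1} := N · v_j for j = 2, …, 2.

Pick v_2 = (1, 0, 0)ᵀ.
Then v_1 = N · v_2 = (-3, -6, -3)ᵀ.

Sanity check: (A − (-3)·I) v_1 = (0, 0, 0)ᵀ = 0. ✓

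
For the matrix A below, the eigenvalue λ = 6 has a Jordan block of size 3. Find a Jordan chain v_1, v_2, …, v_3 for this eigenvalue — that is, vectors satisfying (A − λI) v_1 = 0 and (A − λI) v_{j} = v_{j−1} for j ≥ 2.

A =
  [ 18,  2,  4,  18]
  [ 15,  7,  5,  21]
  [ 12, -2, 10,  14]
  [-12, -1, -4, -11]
A Jordan chain for λ = 6 of length 3:
v_1 = (6, 3, -6, -3)ᵀ
v_2 = (12, 15, 12, -12)ᵀ
v_3 = (1, 0, 0, 0)ᵀ

Let N = A − (6)·I. We want v_3 with N^3 v_3 = 0 but N^2 v_3 ≠ 0; then v_{j-1} := N · v_j for j = 3, …, 2.

Pick v_3 = (1, 0, 0, 0)ᵀ.
Then v_2 = N · v_3 = (12, 15, 12, -12)ᵀ.
Then v_1 = N · v_2 = (6, 3, -6, -3)ᵀ.

Sanity check: (A − (6)·I) v_1 = (0, 0, 0, 0)ᵀ = 0. ✓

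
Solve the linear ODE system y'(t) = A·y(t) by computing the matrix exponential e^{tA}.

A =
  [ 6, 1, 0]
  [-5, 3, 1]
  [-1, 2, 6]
e^{tA} =
  [-2*t^2*exp(5*t) + t*exp(5*t) + exp(5*t), -t^2*exp(5*t)/2 + t*exp(5*t), t^2*exp(5*t)/2]
  [2*t^2*exp(5*t) - 5*t*exp(5*t), t^2*exp(5*t)/2 - 2*t*exp(5*t) + exp(5*t), -t^2*exp(5*t)/2 + t*exp(5*t)]
  [-6*t^2*exp(5*t) - t*exp(5*t), -3*t^2*exp(5*t)/2 + 2*t*exp(5*t), 3*t^2*exp(5*t)/2 + t*exp(5*t) + exp(5*t)]

Strategy: write A = P · J · P⁻¹ where J is a Jordan canonical form, so e^{tA} = P · e^{tJ} · P⁻¹, and e^{tJ} can be computed block-by-block.

A has Jordan form
J =
  [5, 1, 0]
  [0, 5, 1]
  [0, 0, 5]
(up to reordering of blocks).

Per-block formulas:
  For a 3×3 Jordan block J_3(5): exp(t · J_3(5)) = e^(5t)·(I + t·N + (t^2/2)·N^2), where N is the 3×3 nilpotent shift.

After assembling e^{tJ} and conjugating by P, we get:

e^{tA} =
  [-2*t^2*exp(5*t) + t*exp(5*t) + exp(5*t), -t^2*exp(5*t)/2 + t*exp(5*t), t^2*exp(5*t)/2]
  [2*t^2*exp(5*t) - 5*t*exp(5*t), t^2*exp(5*t)/2 - 2*t*exp(5*t) + exp(5*t), -t^2*exp(5*t)/2 + t*exp(5*t)]
  [-6*t^2*exp(5*t) - t*exp(5*t), -3*t^2*exp(5*t)/2 + 2*t*exp(5*t), 3*t^2*exp(5*t)/2 + t*exp(5*t) + exp(5*t)]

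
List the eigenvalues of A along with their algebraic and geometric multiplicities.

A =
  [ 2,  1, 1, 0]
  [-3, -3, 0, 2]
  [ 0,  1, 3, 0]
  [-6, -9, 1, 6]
λ = 2: alg = 4, geom = 2

Step 1 — factor the characteristic polynomial to read off the algebraic multiplicities:
  χ_A(x) = (x - 2)^4

Step 2 — compute geometric multiplicities via the rank-nullity identity g(λ) = n − rank(A − λI):
  rank(A − (2)·I) = 2, so dim ker(A − (2)·I) = n − 2 = 2

Summary:
  λ = 2: algebraic multiplicity = 4, geometric multiplicity = 2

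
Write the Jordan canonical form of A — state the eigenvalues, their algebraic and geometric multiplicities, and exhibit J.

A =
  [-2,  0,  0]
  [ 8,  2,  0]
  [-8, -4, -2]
J_1(-2) ⊕ J_1(-2) ⊕ J_1(2)

The characteristic polynomial is
  det(x·I − A) = x^3 + 2*x^2 - 4*x - 8 = (x - 2)*(x + 2)^2

Eigenvalues and multiplicities (the geometric multiplicity of λ is n − rank(A − λI), which equals the number of Jordan blocks for λ):
  λ = -2: algebraic multiplicity = 2, geometric multiplicity = 2
  λ = 2: algebraic multiplicity = 1, geometric multiplicity = 1

Determining the block sizes for each eigenvalue:
  λ = -2: gm = am = 2, so every block has size 1 → block sizes [1, 1]
  λ = 2: one block (gm = 1), so the single block has size am = 1 → block sizes [1]

Assembling the blocks gives a Jordan form
J =
  [-2,  0, 0]
  [ 0, -2, 0]
  [ 0,  0, 2]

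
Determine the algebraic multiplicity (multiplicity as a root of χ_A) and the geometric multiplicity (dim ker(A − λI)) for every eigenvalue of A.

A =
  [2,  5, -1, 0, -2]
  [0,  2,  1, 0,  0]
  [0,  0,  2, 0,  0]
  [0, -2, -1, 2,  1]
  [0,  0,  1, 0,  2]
λ = 2: alg = 5, geom = 2

Step 1 — factor the characteristic polynomial to read off the algebraic multiplicities:
  χ_A(x) = (x - 2)^5

Step 2 — compute geometric multiplicities via the rank-nullity identity g(λ) = n − rank(A − λI):
  rank(A − (2)·I) = 3, so dim ker(A − (2)·I) = n − 3 = 2

Summary:
  λ = 2: algebraic multiplicity = 5, geometric multiplicity = 2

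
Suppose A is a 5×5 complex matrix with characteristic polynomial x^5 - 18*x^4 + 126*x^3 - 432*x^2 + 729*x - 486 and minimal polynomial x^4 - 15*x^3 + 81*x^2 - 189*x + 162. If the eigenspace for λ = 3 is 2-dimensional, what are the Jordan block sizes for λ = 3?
Block sizes for λ = 3: [3, 1]

Step 1 — from the characteristic polynomial, algebraic multiplicity of λ = 3 is 4. From dim ker(A − (3)·I) = 2, there are exactly 2 Jordan blocks for λ = 3.
Step 2 — from the minimal polynomial, the factor (x − 3)^3 tells us the largest block for λ = 3 has size 3.
Step 3 — with total size 4, 2 blocks, and largest block 3, the block sizes (in nonincreasing order) are [3, 1].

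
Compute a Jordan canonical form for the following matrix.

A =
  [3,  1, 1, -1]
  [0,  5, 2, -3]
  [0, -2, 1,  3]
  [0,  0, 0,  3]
J_2(3) ⊕ J_2(3)

The characteristic polynomial is
  det(x·I − A) = x^4 - 12*x^3 + 54*x^2 - 108*x + 81 = (x - 3)^4

Eigenvalues and multiplicities (the geometric multiplicity of λ is n − rank(A − λI), which equals the number of Jordan blocks for λ):
  λ = 3: algebraic multiplicity = 4, geometric multiplicity = 2

Determining the block sizes for each eigenvalue:
  λ = 3: with am = 4 and gm = 2, the partition is not yet determined (e.g. several partitions of 4 into 2 parts exist). Let N = A − (3)·I. Computing rank(N^1) = 2, rank(N^2) = 0; the number of blocks of size ≥ j is rank(N^{j−1}) − rank(N^j), giving [2, 2]. So we have 2 block(s) of size 2 → block sizes [2, 2]

Assembling the blocks gives a Jordan form
J =
  [3, 1, 0, 0]
  [0, 3, 0, 0]
  [0, 0, 3, 1]
  [0, 0, 0, 3]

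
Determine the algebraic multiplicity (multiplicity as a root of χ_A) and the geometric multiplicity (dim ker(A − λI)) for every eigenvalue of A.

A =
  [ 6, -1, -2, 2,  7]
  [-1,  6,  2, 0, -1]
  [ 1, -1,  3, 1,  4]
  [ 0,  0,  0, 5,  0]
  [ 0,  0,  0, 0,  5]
λ = 5: alg = 5, geom = 3

Step 1 — factor the characteristic polynomial to read off the algebraic multiplicities:
  χ_A(x) = (x - 5)^5

Step 2 — compute geometric multiplicities via the rank-nullity identity g(λ) = n − rank(A − λI):
  rank(A − (5)·I) = 2, so dim ker(A − (5)·I) = n − 2 = 3

Summary:
  λ = 5: algebraic multiplicity = 5, geometric multiplicity = 3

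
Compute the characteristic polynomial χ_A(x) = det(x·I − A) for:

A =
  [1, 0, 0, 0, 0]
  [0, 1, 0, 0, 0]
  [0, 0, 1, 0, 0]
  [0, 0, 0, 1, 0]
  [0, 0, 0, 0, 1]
x^5 - 5*x^4 + 10*x^3 - 10*x^2 + 5*x - 1

Expanding det(x·I − A) (e.g. by cofactor expansion or by noting that A is similar to its Jordan form J, which has the same characteristic polynomial as A) gives
  χ_A(x) = x^5 - 5*x^4 + 10*x^3 - 10*x^2 + 5*x - 1
which factors as (x - 1)^5. The eigenvalues (with algebraic multiplicities) are λ = 1 with multiplicity 5.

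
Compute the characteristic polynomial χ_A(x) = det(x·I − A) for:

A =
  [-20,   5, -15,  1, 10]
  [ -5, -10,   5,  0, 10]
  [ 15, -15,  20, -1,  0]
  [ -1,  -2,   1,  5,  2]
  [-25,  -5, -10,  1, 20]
x^5 - 15*x^4 + 75*x^3 - 125*x^2

Expanding det(x·I − A) (e.g. by cofactor expansion or by noting that A is similar to its Jordan form J, which has the same characteristic polynomial as A) gives
  χ_A(x) = x^5 - 15*x^4 + 75*x^3 - 125*x^2
which factors as x^2*(x - 5)^3. The eigenvalues (with algebraic multiplicities) are λ = 0 with multiplicity 2, λ = 5 with multiplicity 3.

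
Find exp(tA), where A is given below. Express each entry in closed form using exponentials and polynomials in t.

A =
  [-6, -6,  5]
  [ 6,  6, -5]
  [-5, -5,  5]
e^{tA} =
  [-t - exp(5*t) + 2, -t - exp(5*t) + 1, exp(5*t) - 1]
  [t + exp(5*t) - 1, t + exp(5*t), 1 - exp(5*t)]
  [1 - exp(5*t), 1 - exp(5*t), exp(5*t)]

Strategy: write A = P · J · P⁻¹ where J is a Jordan canonical form, so e^{tA} = P · e^{tJ} · P⁻¹, and e^{tJ} can be computed block-by-block.

A has Jordan form
J =
  [0, 1, 0]
  [0, 0, 0]
  [0, 0, 5]
(up to reordering of blocks).

Per-block formulas:
  For a 2×2 Jordan block J_2(0): exp(t · J_2(0)) = e^(0t)·(I + t·N), where N is the 2×2 nilpotent shift.
  For a 1×1 block at λ = 5: exp(t · [5]) = [e^(5t)].

After assembling e^{tJ} and conjugating by P, we get:

e^{tA} =
  [-t - exp(5*t) + 2, -t - exp(5*t) + 1, exp(5*t) - 1]
  [t + exp(5*t) - 1, t + exp(5*t), 1 - exp(5*t)]
  [1 - exp(5*t), 1 - exp(5*t), exp(5*t)]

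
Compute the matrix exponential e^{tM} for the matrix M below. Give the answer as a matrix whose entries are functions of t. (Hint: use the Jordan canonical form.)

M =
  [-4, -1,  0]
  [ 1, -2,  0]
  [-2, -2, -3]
e^{tM} =
  [-t*exp(-3*t) + exp(-3*t), -t*exp(-3*t), 0]
  [t*exp(-3*t), t*exp(-3*t) + exp(-3*t), 0]
  [-2*t*exp(-3*t), -2*t*exp(-3*t), exp(-3*t)]

Strategy: write M = P · J · P⁻¹ where J is a Jordan canonical form, so e^{tM} = P · e^{tJ} · P⁻¹, and e^{tJ} can be computed block-by-block.

M has Jordan form
J =
  [-3,  1,  0]
  [ 0, -3,  0]
  [ 0,  0, -3]
(up to reordering of blocks).

Per-block formulas:
  For a 2×2 Jordan block J_2(-3): exp(t · J_2(-3)) = e^(-3t)·(I + t·N), where N is the 2×2 nilpotent shift.
  For a 1×1 block at λ = -3: exp(t · [-3]) = [e^(-3t)].

After assembling e^{tJ} and conjugating by P, we get:

e^{tM} =
  [-t*exp(-3*t) + exp(-3*t), -t*exp(-3*t), 0]
  [t*exp(-3*t), t*exp(-3*t) + exp(-3*t), 0]
  [-2*t*exp(-3*t), -2*t*exp(-3*t), exp(-3*t)]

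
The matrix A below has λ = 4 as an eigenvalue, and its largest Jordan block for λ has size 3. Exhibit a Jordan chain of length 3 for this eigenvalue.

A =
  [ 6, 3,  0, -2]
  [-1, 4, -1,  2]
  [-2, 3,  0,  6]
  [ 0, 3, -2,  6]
A Jordan chain for λ = 4 of length 3:
v_1 = (1, 0, 1, 1)ᵀ
v_2 = (2, -1, -2, 0)ᵀ
v_3 = (1, 0, 0, 0)ᵀ

Let N = A − (4)·I. We want v_3 with N^3 v_3 = 0 but N^2 v_3 ≠ 0; then v_{j-1} := N · v_j for j = 3, …, 2.

Pick v_3 = (1, 0, 0, 0)ᵀ.
Then v_2 = N · v_3 = (2, -1, -2, 0)ᵀ.
Then v_1 = N · v_2 = (1, 0, 1, 1)ᵀ.

Sanity check: (A − (4)·I) v_1 = (0, 0, 0, 0)ᵀ = 0. ✓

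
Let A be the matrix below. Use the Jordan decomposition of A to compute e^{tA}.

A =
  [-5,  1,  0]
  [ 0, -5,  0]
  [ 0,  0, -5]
e^{tA} =
  [exp(-5*t), t*exp(-5*t), 0]
  [0, exp(-5*t), 0]
  [0, 0, exp(-5*t)]

Strategy: write A = P · J · P⁻¹ where J is a Jordan canonical form, so e^{tA} = P · e^{tJ} · P⁻¹, and e^{tJ} can be computed block-by-block.

A has Jordan form
J =
  [-5,  1,  0]
  [ 0, -5,  0]
  [ 0,  0, -5]
(up to reordering of blocks).

Per-block formulas:
  For a 1×1 block at λ = -5: exp(t · [-5]) = [e^(-5t)].
  For a 2×2 Jordan block J_2(-5): exp(t · J_2(-5)) = e^(-5t)·(I + t·N), where N is the 2×2 nilpotent shift.

After assembling e^{tJ} and conjugating by P, we get:

e^{tA} =
  [exp(-5*t), t*exp(-5*t), 0]
  [0, exp(-5*t), 0]
  [0, 0, exp(-5*t)]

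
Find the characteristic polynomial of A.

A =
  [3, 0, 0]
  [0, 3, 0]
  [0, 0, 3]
x^3 - 9*x^2 + 27*x - 27

Expanding det(x·I − A) (e.g. by cofactor expansion or by noting that A is similar to its Jordan form J, which has the same characteristic polynomial as A) gives
  χ_A(x) = x^3 - 9*x^2 + 27*x - 27
which factors as (x - 3)^3. The eigenvalues (with algebraic multiplicities) are λ = 3 with multiplicity 3.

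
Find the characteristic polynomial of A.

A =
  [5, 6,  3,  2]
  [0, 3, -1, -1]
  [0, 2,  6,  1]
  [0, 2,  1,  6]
x^4 - 20*x^3 + 150*x^2 - 500*x + 625

Expanding det(x·I − A) (e.g. by cofactor expansion or by noting that A is similar to its Jordan form J, which has the same characteristic polynomial as A) gives
  χ_A(x) = x^4 - 20*x^3 + 150*x^2 - 500*x + 625
which factors as (x - 5)^4. The eigenvalues (with algebraic multiplicities) are λ = 5 with multiplicity 4.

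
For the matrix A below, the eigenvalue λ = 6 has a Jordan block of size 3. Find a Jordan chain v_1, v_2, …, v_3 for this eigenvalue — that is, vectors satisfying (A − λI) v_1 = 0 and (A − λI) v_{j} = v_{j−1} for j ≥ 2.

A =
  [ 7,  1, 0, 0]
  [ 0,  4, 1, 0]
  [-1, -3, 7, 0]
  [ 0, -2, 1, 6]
A Jordan chain for λ = 6 of length 3:
v_1 = (1, -1, -2, -1)ᵀ
v_2 = (1, 0, -1, 0)ᵀ
v_3 = (1, 0, 0, 0)ᵀ

Let N = A − (6)·I. We want v_3 with N^3 v_3 = 0 but N^2 v_3 ≠ 0; then v_{j-1} := N · v_j for j = 3, …, 2.

Pick v_3 = (1, 0, 0, 0)ᵀ.
Then v_2 = N · v_3 = (1, 0, -1, 0)ᵀ.
Then v_1 = N · v_2 = (1, -1, -2, -1)ᵀ.

Sanity check: (A − (6)·I) v_1 = (0, 0, 0, 0)ᵀ = 0. ✓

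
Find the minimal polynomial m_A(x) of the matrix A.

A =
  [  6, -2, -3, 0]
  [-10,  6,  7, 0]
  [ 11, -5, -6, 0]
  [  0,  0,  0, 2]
x^3 - 6*x^2 + 12*x - 8

The characteristic polynomial is χ_A(x) = (x - 2)^4, so the eigenvalues are known. The minimal polynomial is
  m_A(x) = Π_λ (x − λ)^{k_λ}
where k_λ is the size of the *largest* Jordan block for λ (equivalently, the smallest k with (A − λI)^k v = 0 for every generalised eigenvector v of λ).

  λ = 2: largest Jordan block has size 3, contributing (x − 2)^3

So m_A(x) = (x - 2)^3 = x^3 - 6*x^2 + 12*x - 8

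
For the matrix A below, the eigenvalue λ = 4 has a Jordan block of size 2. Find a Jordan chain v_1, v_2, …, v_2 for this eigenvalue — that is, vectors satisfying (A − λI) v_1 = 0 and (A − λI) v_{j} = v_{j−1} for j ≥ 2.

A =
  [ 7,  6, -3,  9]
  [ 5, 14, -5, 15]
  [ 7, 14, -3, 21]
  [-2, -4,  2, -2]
A Jordan chain for λ = 4 of length 2:
v_1 = (3, 5, 7, -2)ᵀ
v_2 = (1, 0, 0, 0)ᵀ

Let N = A − (4)·I. We want v_2 with N^2 v_2 = 0 but N^1 v_2 ≠ 0; then v_{j-1} := N · v_j for j = 2, …, 2.

Pick v_2 = (1, 0, 0, 0)ᵀ.
Then v_1 = N · v_2 = (3, 5, 7, -2)ᵀ.

Sanity check: (A − (4)·I) v_1 = (0, 0, 0, 0)ᵀ = 0. ✓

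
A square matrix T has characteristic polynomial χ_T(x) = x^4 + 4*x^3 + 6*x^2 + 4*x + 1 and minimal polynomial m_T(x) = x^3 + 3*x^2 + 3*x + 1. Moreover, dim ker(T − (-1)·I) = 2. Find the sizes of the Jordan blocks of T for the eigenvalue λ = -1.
Block sizes for λ = -1: [3, 1]

Step 1 — from the characteristic polynomial, algebraic multiplicity of λ = -1 is 4. From dim ker(T − (-1)·I) = 2, there are exactly 2 Jordan blocks for λ = -1.
Step 2 — from the minimal polynomial, the factor (x + 1)^3 tells us the largest block for λ = -1 has size 3.
Step 3 — with total size 4, 2 blocks, and largest block 3, the block sizes (in nonincreasing order) are [3, 1].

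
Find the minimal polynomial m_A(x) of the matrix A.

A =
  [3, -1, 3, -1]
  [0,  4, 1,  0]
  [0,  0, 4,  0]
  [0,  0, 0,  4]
x^3 - 11*x^2 + 40*x - 48

The characteristic polynomial is χ_A(x) = (x - 4)^3*(x - 3), so the eigenvalues are known. The minimal polynomial is
  m_A(x) = Π_λ (x − λ)^{k_λ}
where k_λ is the size of the *largest* Jordan block for λ (equivalently, the smallest k with (A − λI)^k v = 0 for every generalised eigenvector v of λ).

  λ = 3: largest Jordan block has size 1, contributing (x − 3)
  λ = 4: largest Jordan block has size 2, contributing (x − 4)^2

So m_A(x) = (x - 4)^2*(x - 3) = x^3 - 11*x^2 + 40*x - 48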